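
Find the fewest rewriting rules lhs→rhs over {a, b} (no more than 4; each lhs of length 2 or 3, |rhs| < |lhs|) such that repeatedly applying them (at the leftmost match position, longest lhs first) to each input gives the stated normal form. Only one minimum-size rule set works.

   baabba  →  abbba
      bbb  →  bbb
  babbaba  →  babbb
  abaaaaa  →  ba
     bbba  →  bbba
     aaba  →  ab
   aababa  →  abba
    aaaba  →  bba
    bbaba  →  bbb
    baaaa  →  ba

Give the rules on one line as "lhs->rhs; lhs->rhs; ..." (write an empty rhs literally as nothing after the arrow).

aaa->b; aba->b; baa->ab

  | baabba => abbba
  | bbb
  | babbaba => babbb
  | abaaaaa => baaaa => abaa => ba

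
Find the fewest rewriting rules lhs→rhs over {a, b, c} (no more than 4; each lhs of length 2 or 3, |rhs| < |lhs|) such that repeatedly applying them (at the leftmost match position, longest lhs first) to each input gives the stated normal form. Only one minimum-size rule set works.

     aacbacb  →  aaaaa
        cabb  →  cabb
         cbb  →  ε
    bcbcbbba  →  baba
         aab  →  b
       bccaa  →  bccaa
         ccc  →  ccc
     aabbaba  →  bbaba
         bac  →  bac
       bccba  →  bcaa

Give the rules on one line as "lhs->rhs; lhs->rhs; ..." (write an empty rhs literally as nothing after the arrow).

  | aacbacb => aaaacb => aaaaa
  | cabb
  | cbb => ε
  | bcbcbbba => bacbbba => baba

aab->b; cb->a; cbb->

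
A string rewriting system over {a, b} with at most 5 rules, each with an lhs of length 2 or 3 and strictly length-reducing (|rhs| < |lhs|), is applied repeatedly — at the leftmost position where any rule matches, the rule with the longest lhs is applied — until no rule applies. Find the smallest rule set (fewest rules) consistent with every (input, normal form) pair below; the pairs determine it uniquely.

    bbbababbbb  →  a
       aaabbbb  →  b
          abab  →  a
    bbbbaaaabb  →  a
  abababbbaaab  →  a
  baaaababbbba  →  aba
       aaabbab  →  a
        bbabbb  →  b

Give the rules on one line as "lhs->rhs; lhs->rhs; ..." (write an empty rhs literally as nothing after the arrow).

aa->b; aaa->; bab->; bb->a

  | bbbababbbb => abababbbb => aabbbb => bbbbb => abbb => aab => bb => a
  | aaabbbb => bbbb => abb => aa => b
  | abab => a
  | bbbbaaaabb => abbaaaabb => aaaaaabb => aaabb => bb => a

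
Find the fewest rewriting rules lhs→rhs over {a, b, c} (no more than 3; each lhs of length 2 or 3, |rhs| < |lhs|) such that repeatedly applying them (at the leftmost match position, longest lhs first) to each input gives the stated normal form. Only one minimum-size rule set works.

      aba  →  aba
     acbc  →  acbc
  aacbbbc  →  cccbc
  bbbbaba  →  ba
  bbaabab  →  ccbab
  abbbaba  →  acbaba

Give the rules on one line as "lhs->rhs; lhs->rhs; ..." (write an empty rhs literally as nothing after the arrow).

  | aba
  | acbc
  | aacbbbc => ccbbbc => cccbc
  | bbbbaba => cbbaba => ccaba => ba

aa->c; bb->c; cca->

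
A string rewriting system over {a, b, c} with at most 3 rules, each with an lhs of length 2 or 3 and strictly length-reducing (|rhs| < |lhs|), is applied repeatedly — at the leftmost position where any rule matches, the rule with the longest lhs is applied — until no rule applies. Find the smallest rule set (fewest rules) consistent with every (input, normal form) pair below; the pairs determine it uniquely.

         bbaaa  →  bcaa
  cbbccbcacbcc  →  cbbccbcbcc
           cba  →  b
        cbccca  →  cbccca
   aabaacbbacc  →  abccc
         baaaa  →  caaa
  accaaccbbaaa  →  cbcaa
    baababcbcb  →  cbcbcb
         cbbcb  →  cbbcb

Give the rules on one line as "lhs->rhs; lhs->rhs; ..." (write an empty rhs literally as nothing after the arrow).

  | bbaaa => bcaa
  | cbbccbcacbcc => cbbccbcbcc
  | cba => b
  | cbccca

ac->; ba->c; cba->b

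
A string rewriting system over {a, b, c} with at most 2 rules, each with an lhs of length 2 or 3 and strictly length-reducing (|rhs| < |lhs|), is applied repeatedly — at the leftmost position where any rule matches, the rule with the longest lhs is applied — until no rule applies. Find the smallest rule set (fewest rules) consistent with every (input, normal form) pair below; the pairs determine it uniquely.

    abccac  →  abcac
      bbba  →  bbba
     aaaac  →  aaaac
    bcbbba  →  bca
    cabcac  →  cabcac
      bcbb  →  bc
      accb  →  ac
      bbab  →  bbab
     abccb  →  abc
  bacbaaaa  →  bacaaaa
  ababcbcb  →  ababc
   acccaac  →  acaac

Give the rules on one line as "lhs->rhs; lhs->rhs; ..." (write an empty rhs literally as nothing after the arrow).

cb->c; cc->c

  | abccac => abcac
  | bbba
  | aaaac
  | bcbbba => bcbba => bcba => bca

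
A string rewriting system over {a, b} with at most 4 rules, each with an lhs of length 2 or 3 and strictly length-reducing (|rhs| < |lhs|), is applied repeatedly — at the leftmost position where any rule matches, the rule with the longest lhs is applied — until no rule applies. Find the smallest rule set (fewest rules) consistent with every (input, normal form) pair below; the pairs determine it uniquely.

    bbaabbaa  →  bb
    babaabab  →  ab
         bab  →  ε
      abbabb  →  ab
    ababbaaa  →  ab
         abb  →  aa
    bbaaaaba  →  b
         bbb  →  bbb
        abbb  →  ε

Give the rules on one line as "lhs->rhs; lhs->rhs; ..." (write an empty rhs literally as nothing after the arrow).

aab->; abb->aa; ba->b; bab->

  | bbaabbaa => bbabbaa => bbaa => bba => bb
  | babaabab => aabab => ab
  | bab => ε
  | abbabb => aaabb => ab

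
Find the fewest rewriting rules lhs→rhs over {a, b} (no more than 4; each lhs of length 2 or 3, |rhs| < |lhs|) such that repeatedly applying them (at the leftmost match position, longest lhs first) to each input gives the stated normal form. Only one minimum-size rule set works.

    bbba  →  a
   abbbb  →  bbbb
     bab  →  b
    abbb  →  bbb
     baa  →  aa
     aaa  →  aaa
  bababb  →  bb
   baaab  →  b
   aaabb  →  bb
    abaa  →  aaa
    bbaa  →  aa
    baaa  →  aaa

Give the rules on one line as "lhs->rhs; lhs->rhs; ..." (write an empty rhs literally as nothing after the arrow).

ab->b; aba->aa; ba->a

  | bbba => bba => ba => a
  | abbbb => bbbb
  | bab => ab => b
  | abbb => bbb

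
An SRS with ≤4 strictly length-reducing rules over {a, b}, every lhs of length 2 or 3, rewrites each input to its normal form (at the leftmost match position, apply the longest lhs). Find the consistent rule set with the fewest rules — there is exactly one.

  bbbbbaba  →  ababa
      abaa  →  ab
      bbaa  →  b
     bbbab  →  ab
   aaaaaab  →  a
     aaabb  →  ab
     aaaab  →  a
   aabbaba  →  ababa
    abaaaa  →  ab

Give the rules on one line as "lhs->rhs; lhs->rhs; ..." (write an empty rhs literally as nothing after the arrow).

  | bbbbbaba => aabbaba => ababa
  | abaa => ab
  | bbaa => baa => b
  | bbbab => aaab => ab

aa->; aab->a; bb->b; bbb->aa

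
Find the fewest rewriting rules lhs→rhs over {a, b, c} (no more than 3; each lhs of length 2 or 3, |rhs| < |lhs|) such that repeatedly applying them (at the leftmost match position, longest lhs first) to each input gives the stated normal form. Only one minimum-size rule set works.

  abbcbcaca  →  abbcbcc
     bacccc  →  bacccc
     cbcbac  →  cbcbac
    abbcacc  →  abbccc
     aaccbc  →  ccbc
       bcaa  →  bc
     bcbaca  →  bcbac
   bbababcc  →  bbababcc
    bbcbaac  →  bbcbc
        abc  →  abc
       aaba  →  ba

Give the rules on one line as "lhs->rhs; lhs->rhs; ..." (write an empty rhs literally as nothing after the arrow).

  | abbcbcaca => abbcbcca => abbcbcc
  | bacccc
  | cbcbac
  | abbcacc => abbccc

aa->; ca->c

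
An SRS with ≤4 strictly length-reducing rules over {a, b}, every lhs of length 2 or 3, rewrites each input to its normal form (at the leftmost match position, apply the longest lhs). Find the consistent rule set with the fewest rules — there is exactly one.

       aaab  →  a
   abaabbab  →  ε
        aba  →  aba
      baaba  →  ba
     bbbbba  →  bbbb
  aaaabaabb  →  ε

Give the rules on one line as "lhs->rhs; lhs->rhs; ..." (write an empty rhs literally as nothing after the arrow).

aab->; abb->a; bba->b

  | aaab => a
  | abaabbab => abbab => aab => ε
  | aba
  | baaba => ba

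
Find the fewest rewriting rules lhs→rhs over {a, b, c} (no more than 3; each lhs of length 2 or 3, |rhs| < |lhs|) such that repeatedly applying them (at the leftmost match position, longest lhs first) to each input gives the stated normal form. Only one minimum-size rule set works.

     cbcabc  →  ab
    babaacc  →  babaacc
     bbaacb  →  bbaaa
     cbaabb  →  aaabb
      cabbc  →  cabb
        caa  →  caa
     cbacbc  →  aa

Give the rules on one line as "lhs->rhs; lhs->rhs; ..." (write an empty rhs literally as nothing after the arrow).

  | cbcabc => abc => ab
  | babaacc
  | bbaacb => bbaaa
  | cbaabb => aaabb

bc->b; cb->a; cbc->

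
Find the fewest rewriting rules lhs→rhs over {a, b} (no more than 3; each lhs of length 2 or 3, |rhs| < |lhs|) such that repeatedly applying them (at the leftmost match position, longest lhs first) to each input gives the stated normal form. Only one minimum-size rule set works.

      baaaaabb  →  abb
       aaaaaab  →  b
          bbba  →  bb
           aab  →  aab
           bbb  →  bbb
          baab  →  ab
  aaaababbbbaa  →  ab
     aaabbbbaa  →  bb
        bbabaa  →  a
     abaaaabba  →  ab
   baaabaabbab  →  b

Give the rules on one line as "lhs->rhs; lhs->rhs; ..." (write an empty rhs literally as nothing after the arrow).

  | baaaaabb => aaaabb => abb
  | aaaaaab => aaab => b
  | bbba => bb
  | aab

aaa->; ba->; bab->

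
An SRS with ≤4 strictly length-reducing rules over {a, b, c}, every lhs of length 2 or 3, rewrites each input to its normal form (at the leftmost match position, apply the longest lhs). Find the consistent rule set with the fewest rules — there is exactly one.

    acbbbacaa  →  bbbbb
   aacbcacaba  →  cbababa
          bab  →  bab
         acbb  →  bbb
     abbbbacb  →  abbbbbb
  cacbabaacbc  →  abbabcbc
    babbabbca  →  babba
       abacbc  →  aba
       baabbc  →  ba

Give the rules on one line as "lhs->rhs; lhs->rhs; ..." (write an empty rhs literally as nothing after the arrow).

aa->; ac->b; bbc->a; cac->ab

  | acbbbacaa => bbbbacaa => bbbbbaa => bbbbb
  | aacbcacaba => cbcacaba => cbababa
  | bab
  | acbb => bbb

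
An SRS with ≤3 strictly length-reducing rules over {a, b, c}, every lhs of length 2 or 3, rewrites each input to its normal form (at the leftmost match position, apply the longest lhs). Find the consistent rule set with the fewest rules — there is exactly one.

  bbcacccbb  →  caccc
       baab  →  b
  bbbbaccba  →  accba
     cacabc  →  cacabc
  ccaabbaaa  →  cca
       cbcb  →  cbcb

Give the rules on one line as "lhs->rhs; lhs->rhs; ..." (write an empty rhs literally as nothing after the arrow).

  | bbcacccbb => cacccbb => caccc
  | baab => bbb => b
  | bbbbaccba => bbaccba => accba
  | cacabc

aa->b; bb->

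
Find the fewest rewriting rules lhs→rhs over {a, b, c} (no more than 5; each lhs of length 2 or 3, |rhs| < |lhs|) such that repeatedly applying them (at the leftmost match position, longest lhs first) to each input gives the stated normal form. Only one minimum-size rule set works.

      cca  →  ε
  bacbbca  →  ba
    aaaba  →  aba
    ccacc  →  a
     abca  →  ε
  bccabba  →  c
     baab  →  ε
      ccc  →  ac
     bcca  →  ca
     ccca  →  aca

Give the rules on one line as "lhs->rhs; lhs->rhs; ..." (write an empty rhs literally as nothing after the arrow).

aa->; bb->; bc->; cc->a

  | cca => aa => ε
  | bacbbca => bacca => baaa => ba
  | aaaba => aba
  | ccacc => aacc => cc => a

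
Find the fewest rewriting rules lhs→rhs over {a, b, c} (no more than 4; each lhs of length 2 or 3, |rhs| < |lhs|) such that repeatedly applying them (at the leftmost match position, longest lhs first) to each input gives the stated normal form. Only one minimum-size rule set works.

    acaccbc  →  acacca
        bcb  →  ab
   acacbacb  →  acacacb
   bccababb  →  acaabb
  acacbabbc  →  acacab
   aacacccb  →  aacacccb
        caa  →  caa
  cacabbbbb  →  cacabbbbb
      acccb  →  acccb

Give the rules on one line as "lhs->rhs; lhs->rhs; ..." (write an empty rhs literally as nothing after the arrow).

  | acaccbc => acacca
  | bcb => ab
  | acacbacb => acacacb
  | bccababb => acababb => acaabb

ba->a; bbc->b; bc->a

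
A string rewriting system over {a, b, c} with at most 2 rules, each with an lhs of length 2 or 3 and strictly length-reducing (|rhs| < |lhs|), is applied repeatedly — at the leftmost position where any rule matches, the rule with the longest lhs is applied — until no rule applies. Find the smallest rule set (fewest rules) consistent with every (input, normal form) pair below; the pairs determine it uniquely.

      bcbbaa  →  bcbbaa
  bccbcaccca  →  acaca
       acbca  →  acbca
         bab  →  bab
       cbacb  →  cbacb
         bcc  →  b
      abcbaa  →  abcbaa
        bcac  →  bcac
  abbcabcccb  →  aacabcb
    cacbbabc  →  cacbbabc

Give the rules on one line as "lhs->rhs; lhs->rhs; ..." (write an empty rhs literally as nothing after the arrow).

bbc->ac; cc->

  | bcbbaa
  | bccbcaccca => bbcaccca => acaccca => acaca
  | acbca
  | bab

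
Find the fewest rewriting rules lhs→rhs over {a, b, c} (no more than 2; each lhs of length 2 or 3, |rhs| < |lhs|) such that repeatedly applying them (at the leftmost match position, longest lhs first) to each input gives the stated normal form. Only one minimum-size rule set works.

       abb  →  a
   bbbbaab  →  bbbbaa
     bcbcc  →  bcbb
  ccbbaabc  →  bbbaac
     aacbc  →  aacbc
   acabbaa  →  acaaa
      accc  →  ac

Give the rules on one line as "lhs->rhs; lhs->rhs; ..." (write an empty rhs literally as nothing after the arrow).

  | abb => ab => a
  | bbbbaab => bbbbaa
  | bcbcc => bcbb
  | ccbbaabc => bbbaabc => bbbaac

ab->a; cc->b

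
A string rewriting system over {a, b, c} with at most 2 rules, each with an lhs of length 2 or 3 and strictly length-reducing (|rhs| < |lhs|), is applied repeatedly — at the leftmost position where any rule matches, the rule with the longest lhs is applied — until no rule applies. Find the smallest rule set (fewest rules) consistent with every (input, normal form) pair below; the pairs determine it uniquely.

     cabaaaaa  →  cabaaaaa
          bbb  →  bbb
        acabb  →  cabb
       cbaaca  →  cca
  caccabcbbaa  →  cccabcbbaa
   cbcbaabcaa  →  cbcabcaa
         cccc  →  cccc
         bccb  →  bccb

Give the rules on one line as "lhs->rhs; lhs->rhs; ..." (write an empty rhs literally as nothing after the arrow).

ac->c; cba->c

  | cabaaaaa
  | bbb
  | acabb => cabb
  | cbaaca => caca => cca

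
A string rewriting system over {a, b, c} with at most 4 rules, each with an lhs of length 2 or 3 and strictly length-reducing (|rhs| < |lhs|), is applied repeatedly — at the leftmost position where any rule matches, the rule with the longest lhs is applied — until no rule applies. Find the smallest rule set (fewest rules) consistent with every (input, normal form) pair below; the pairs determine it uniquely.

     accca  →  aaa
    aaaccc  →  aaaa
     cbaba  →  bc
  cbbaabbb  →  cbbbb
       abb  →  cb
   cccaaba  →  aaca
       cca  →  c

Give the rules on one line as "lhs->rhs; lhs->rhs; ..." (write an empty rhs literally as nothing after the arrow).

  | accca => aaa
  | aaaccc => aaaa
  | cbaba => ccba => bba => bc
  | cbbaabbb => cbcabbb => cbccbb => cbbbb

ab->c; ba->c; cc->b; ccc->a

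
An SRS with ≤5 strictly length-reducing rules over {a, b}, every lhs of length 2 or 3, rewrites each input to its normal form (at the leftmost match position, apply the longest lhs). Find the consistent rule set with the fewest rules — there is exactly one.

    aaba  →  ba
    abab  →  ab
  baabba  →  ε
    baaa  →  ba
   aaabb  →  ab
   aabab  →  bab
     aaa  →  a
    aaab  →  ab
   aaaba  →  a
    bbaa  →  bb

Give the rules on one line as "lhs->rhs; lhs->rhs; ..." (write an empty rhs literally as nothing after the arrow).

  | aaba => ba
  | abab => ab
  | baabba => bbba => aa => ε
  | baaa => ba

aa->; aba->a; abb->ab; bbb->a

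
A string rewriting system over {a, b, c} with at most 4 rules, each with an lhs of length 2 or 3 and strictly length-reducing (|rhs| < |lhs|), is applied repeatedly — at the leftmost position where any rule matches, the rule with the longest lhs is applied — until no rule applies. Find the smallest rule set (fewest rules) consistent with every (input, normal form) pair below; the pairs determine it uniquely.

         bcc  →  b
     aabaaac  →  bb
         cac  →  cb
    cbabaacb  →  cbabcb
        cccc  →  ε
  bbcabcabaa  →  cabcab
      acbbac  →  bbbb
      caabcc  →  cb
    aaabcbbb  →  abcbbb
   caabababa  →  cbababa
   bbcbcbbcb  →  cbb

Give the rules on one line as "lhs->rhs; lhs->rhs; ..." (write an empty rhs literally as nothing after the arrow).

  | bcc => b
  | aabaaac => baaac => bac => bb
  | cac => cb
  | cbabaacb => cbabcb

aa->; ac->b; bbc->c; cc->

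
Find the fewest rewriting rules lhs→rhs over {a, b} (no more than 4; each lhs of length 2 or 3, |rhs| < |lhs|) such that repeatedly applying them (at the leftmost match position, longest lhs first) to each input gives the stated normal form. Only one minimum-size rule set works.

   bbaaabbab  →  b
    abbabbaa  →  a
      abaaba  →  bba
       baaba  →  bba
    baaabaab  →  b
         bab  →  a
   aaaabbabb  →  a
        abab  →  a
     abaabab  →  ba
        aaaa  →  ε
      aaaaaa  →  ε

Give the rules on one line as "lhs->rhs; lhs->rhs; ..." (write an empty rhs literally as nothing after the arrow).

  | bbaaabbab => bbabbab => babab => aab => b
  | abbabbaa => bbabbaa => babaa => aaa => a
  | abaaba => baaba => bba
  | baaba => bba

aa->; ab->b; bab->a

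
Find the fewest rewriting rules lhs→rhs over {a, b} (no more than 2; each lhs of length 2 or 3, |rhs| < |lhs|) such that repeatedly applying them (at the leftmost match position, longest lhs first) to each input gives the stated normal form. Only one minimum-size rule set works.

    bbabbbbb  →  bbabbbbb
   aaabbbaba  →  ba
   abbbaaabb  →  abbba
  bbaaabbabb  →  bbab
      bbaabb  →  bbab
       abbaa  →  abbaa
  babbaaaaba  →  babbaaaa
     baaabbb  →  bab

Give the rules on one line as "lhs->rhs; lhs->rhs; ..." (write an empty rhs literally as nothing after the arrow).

  | bbabbbbb
  | aaabbbaba => aabbaba => ababa => ba
  | abbbaaabb => abbbaab => abbba
  | bbaaabbabb => bbaababb => bbaabb => bbab

aab->a; aba->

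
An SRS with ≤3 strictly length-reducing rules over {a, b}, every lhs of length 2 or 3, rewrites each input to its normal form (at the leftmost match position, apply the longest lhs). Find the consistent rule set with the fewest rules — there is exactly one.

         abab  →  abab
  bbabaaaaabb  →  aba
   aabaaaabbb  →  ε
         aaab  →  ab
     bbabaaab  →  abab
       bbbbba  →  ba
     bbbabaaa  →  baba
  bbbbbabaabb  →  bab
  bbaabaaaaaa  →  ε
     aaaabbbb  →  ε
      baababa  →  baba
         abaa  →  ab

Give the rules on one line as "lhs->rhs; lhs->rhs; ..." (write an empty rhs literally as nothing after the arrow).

  | abab
  | bbabaaaaabb => abaaaaabb => abaaabb => ababb => aba
  | aabaaaabbb => aaaaaabbb => aaaabbb => aabbb => aabb => aab => aa => ε
  | aaab => ab

aa->; aab->aa; bb->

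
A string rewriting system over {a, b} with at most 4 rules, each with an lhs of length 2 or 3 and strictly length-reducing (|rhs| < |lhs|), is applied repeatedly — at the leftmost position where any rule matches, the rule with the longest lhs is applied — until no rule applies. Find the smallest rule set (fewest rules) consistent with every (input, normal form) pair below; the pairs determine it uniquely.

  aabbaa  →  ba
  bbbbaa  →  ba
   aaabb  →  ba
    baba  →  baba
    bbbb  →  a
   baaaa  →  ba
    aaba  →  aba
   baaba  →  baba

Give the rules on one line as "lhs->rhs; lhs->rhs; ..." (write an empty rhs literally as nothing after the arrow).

aa->a; aaa->ba; bb->a

  | aabbaa => abbaa => aaaa => baa => ba
  | bbbbaa => abbaa => aaaa => baa => ba
  | aaabb => babb => baa => ba
  | baba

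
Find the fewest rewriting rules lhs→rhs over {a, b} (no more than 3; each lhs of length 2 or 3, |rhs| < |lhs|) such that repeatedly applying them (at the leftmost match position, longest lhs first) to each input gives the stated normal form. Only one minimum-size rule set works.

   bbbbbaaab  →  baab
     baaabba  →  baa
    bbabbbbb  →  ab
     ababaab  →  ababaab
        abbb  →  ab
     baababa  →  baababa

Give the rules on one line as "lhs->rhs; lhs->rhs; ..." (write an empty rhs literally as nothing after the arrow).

  | bbbbbaaab => bbbaaab => baaab => baab
  | baaabba => baabba => baaa => baa
  | bbabbbbb => abbbbb => abbb => ab
  | ababaab

aaa->aa; bb->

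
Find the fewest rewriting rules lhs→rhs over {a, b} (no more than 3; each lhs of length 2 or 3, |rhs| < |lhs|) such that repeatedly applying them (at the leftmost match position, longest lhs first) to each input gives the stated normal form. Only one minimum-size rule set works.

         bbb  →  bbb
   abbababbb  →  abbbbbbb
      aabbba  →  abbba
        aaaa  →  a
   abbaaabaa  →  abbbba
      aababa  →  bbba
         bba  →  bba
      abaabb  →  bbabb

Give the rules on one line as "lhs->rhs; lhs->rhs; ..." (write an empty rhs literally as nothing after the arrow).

  | bbb
  | abbababbb => abbbbbbb
  | aabbba => abbba
  | aaaa => aaa => aa => a

aa->a; aba->bb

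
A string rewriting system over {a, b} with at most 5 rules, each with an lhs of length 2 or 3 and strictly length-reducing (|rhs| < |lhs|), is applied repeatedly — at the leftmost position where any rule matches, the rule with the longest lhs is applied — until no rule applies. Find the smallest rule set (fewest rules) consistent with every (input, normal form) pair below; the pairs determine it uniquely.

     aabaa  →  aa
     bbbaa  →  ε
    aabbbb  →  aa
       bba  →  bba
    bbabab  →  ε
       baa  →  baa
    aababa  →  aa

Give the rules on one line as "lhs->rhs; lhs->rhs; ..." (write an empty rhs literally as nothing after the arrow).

  | aabaa => aaaa => aba => aa
  | bbbaa => baaa => bab => ε
  | aabbbb => aabbb => aabb => aab => aa
  | bba

aaa->ab; ab->a; bab->; bbb->ba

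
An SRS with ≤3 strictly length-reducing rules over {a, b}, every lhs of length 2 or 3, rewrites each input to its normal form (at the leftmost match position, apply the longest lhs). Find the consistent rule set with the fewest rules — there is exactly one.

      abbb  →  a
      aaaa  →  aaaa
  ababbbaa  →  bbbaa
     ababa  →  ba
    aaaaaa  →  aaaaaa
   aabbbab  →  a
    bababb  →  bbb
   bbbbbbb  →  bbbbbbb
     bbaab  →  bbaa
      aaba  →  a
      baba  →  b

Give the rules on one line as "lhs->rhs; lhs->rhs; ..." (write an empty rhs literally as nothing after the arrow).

  | abbb => abb => ab => a
  | aaaa
  | ababbbaa => bbbaa
  | ababa => ba

ab->a; aba->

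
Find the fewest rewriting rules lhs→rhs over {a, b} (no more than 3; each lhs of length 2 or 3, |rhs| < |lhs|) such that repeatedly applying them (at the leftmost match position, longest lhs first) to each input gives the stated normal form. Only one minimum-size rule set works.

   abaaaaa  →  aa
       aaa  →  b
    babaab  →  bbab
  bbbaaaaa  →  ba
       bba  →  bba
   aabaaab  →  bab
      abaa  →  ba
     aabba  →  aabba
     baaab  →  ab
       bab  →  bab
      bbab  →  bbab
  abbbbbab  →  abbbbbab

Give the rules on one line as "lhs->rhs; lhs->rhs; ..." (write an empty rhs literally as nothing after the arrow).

aaa->b; aba->b; baa->

  | abaaaaa => baaaa => aa
  | aaa => b
  | babaab => bbab
  | bbbaaaaa => bbaaa => ba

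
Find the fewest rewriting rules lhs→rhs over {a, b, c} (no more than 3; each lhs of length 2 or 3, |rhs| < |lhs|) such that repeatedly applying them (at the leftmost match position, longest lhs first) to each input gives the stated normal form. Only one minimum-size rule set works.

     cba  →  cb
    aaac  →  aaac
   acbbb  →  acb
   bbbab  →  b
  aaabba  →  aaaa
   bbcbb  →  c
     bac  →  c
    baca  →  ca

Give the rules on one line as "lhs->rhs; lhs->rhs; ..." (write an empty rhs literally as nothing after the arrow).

ba->; bb->; cba->cb

  | cba => cb
  | aaac
  | acbbb => acb
  | bbbab => bab => b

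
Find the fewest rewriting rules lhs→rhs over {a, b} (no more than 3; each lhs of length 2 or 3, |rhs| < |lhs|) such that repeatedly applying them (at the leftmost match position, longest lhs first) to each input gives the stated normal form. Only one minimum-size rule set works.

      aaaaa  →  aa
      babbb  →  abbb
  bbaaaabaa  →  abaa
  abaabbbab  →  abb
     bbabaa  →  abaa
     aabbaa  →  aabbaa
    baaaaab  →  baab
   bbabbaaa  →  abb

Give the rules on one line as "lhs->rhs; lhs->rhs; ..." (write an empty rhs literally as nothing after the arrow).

aaa->; bab->ab

  | aaaaa => aa
  | babbb => abbb
  | bbaaaabaa => bbabaa => babaa => abaa
  | abaabbbab => abaabbab => abaabab => abaaab => abb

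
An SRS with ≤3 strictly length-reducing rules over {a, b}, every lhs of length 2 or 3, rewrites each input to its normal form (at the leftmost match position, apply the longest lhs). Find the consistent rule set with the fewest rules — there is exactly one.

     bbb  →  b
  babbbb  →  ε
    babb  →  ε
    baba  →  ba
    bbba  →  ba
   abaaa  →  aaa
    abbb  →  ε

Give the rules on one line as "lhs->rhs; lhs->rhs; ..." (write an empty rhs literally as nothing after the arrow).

  | bbb => b
  | babbbb => bbbb => bb => ε
  | babb => bb => ε
  | baba => ba

ab->; bb->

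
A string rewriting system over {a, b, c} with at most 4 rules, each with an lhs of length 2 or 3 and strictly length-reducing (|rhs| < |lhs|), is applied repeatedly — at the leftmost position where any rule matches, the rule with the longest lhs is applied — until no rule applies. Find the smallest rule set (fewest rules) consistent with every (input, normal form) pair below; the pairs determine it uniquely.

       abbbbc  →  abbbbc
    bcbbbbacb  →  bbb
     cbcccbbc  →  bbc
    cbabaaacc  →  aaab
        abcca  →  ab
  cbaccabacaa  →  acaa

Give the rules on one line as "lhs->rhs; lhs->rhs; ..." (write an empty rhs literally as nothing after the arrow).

  | abbbbc
  | bcbbbbacb => bbbbacb => bbbcb => bbb
  | cbcccbbc => cccbbc => bcbbc => bbc
  | cbabaaacc => abaaacc => aaacc => aaab

ba->; cb->; cc->b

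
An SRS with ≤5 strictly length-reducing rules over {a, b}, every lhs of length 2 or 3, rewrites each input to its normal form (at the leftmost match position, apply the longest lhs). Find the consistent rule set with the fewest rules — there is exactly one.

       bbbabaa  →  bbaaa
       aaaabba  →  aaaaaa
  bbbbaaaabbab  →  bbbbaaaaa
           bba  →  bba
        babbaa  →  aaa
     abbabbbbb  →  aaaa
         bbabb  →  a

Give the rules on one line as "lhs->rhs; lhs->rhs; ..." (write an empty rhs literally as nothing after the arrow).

  | bbbabaa => bbaaa
  | aaaabba => aaaaaa
  | bbbbaaaabbab => bbbbaaaaaab => bbbbaaaaa
  | bba

ab->; aba->aa; abb->aa; bab->a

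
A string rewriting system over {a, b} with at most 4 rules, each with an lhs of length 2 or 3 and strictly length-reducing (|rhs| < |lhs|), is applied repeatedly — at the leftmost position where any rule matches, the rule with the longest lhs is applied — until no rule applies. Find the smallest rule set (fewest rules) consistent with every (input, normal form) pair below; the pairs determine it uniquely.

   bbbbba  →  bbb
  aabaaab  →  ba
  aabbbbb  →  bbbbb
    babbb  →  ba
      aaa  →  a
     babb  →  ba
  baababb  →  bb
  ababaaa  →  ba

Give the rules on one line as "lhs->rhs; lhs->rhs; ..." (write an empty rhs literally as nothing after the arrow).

aa->; ab->a; bba->

  | bbbbba => bbb
  | aabaaab => baaab => bab => ba
  | aabbbbb => bbbbb
  | babbb => babb => bab => ba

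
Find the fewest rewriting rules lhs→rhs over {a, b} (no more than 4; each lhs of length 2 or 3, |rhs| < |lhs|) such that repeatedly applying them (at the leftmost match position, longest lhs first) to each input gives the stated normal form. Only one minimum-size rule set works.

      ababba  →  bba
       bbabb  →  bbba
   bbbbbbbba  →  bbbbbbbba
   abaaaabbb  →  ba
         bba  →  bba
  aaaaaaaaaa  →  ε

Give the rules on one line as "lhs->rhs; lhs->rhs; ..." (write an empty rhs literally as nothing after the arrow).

  | ababba => aabba => bba
  | bbabb => bbba
  | bbbbbbbba
  | abaaaabbb => aaaaabbb => aaabbb => abbb => bab => ba

aa->; ab->a; abb->ba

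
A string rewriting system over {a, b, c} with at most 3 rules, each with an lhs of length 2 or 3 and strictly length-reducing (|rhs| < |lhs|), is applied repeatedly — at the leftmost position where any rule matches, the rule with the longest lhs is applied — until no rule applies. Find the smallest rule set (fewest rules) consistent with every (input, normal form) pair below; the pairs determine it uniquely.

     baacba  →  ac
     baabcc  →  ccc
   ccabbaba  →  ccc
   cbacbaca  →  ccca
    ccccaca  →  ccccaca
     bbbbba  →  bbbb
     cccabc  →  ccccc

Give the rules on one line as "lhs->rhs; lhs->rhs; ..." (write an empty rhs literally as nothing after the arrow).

  | baacba => acba => ac
  | baabcc => abcc => ccc
  | ccabbaba => cccbaba => cccba => ccc
  | cbacbaca => ccbaca => ccca

ab->c; ba->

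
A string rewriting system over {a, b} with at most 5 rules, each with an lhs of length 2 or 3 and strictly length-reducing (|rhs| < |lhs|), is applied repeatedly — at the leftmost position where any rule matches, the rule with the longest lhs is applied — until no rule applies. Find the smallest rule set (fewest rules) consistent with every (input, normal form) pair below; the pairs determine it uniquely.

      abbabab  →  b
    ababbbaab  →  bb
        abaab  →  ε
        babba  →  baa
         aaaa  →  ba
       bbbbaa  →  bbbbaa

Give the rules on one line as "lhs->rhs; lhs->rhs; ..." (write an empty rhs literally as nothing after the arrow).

  | abbabab => babab => baab => b
  | ababbbaab => abbbaab => bbaab => bb
  | abaab => aab => ε
  | babba => baba => baa

aaa->b; aab->; ab->; bab->ba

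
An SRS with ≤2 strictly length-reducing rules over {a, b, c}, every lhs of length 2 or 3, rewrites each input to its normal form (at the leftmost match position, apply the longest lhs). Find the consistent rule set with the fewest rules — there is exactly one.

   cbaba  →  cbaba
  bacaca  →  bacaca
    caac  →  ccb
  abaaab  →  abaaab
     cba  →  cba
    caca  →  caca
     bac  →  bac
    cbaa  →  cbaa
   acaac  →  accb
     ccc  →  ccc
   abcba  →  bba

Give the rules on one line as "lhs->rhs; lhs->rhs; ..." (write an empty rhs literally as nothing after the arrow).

aac->cb; abc->b

  | cbaba
  | bacaca
  | caac => ccb
  | abaaab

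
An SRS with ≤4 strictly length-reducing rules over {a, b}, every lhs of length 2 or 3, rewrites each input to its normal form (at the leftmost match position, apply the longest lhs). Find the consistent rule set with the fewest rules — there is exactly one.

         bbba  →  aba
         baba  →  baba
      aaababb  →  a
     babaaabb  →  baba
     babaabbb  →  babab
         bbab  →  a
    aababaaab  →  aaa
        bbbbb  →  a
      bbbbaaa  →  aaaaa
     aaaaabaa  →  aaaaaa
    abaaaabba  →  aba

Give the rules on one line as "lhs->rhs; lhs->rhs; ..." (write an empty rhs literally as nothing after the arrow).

  | bbba => aba
  | baba
  | aaababb => aaabb => aab => a
  | babaaabb => babaabb => bababb => babaa => baba

aab->a; baa->ba; bb->a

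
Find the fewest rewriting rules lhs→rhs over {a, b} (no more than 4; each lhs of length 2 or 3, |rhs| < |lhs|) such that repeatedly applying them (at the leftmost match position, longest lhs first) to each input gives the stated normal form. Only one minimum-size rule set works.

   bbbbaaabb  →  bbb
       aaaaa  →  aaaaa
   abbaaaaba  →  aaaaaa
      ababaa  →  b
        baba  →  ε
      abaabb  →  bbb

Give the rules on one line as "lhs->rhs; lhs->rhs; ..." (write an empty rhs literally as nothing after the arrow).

  | bbbbaaabb => bbbaabb => bbabb => bbb
  | aaaaa
  | abbaaaaba => aaaaaaba => aaaaabb => aaaaaa
  | ababaa => bbbaa => bba => b

aba->bb; abb->aa; ba->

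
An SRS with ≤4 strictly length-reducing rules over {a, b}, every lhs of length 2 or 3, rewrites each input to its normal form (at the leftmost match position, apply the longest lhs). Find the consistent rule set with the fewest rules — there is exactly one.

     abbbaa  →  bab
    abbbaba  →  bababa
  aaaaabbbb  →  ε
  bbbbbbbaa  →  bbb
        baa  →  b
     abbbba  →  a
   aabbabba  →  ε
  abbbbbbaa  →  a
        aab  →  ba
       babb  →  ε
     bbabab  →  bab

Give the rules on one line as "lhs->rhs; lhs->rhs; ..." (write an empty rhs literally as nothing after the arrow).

  | abbbaa => babaa => bab
  | abbbaba => bababa
  | aaaaabbbb => aaabbbb => abbbb => babb => bba => ε
  | bbbbbbbaa => bbbbba => bbb

aa->; aab->ba; abb->ba; bba->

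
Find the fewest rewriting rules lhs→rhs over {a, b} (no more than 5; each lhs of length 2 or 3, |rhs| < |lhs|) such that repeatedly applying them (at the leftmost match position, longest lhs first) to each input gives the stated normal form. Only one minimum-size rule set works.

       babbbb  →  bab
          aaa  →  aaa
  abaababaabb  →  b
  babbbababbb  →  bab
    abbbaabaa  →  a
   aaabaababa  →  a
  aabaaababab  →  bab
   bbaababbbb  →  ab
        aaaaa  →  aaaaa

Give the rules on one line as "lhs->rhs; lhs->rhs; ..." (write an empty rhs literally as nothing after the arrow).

  | babbbb => babbb => babb => bab
  | aaa
  | abaababaabb => bababaabb => bbbaabb => baabb => bbb => b
  | babbbababbb => babbababbb => babababbb => bbbabbb => babbb => babb => bab

aba->b; abb->ab; baa->b; bb->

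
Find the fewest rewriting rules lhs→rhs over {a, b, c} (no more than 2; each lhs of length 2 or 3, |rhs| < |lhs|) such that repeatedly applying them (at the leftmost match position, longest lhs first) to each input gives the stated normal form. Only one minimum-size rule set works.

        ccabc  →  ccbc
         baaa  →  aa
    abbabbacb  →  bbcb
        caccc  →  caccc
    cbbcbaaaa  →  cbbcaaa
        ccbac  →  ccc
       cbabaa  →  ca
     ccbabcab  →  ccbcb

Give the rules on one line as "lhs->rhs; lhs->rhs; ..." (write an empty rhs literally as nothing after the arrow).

  | ccabc => ccbc
  | baaa => aa
  | abbabbacb => bbabbacb => bbbacb => bbcb
  | caccc

ab->b; ba->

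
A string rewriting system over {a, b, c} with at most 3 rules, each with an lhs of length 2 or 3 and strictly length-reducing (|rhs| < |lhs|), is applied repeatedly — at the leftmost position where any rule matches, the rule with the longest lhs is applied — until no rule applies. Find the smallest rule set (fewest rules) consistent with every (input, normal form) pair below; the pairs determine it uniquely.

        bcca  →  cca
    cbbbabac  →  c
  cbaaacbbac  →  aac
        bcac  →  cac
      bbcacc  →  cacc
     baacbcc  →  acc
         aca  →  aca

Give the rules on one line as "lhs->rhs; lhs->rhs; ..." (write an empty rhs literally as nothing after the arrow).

  | bcca => cca
  | cbbbabac => bbbabac => bbbac => bbc => bc => c
  | cbaaacbbac => baaacbbac => aacbbac => aabbac => aabc => aac
  | bcac => cac

ba->; bc->c; cb->b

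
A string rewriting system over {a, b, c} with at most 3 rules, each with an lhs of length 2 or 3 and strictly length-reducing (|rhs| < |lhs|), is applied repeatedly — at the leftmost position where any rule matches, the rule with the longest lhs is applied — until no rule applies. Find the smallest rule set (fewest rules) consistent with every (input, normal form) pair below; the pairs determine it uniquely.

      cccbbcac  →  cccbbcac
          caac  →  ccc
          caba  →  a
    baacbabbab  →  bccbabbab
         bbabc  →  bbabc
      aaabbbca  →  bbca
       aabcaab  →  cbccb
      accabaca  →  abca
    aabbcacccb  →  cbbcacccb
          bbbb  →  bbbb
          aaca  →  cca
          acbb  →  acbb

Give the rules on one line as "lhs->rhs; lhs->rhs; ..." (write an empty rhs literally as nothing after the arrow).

aa->c; aca->ab; cab->

  | cccbbcac
  | caac => ccc
  | caba => a
  | baacbabbab => bccbabbab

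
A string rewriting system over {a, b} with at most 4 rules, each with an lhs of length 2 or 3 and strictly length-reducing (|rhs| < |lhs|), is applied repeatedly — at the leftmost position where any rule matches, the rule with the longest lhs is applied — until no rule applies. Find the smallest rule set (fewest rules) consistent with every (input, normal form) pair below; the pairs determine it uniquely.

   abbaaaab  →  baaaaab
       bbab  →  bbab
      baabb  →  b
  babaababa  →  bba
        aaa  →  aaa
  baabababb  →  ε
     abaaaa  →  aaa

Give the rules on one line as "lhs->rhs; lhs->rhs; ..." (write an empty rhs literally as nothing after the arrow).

  | abbaaaab => baaaaab
  | bbab
  | baabb => baba => b
  | babaababa => bababa => bba

aba->; abb->ba; bbb->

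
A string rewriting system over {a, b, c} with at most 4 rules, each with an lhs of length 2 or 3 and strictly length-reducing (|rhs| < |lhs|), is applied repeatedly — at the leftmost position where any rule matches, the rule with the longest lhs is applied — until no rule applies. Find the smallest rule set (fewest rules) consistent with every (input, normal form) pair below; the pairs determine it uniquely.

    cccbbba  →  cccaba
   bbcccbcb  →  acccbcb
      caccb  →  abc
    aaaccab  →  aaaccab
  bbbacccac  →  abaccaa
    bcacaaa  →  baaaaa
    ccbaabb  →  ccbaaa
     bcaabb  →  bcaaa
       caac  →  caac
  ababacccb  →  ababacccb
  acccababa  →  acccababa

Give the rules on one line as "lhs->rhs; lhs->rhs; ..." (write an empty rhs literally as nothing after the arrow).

  | cccbbba => cccaba
  | bbcccbcb => acccbcb
  | caccb => aacb => abc
  | aaaccab

acb->bc; bb->a; cac->aa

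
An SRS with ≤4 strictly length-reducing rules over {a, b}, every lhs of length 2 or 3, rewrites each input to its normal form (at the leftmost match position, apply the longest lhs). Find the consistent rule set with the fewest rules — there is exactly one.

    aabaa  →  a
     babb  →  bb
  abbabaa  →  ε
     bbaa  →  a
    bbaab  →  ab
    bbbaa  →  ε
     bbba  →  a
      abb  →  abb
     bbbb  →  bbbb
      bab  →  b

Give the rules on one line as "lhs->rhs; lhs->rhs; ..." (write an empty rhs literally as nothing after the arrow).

  | aabaa => baa => a
  | babb => bb
  | abbabaa => aaabaa => abaa => aa => ε
  | bbaa => aaa => a

aa->; ba->; bba->aa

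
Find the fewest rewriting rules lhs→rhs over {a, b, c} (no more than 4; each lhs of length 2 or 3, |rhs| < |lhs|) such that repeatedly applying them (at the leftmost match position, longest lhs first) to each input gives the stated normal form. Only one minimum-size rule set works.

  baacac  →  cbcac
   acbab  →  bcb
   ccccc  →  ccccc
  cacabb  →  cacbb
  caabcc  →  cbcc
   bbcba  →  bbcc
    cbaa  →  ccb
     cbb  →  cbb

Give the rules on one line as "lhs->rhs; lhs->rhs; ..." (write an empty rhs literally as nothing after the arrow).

  | baacac => cbcac
  | acbab => accb => bcb
  | ccccc
  | cacabb => cacbb

ab->b; acc->bc; ba->c; baa->cb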